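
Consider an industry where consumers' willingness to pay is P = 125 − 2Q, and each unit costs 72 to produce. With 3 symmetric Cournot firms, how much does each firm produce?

q_i = 6.625

Cournot with 3 identical firms: the symmetric best-response condition is 125 − 8q = 72. Each firm produces q = 6.625, total output Q = 19.875, price P = 85.25.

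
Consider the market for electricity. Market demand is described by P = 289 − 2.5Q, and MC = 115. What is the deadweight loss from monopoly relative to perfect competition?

DWL = 1513.8

Competitive firms price at marginal cost: P = 115, giving Q = 69.6.
A monopolist chooses Q where MR = MC. MR = 289 − 5Q; setting this equal to 115 gives Q = 34.8 and P = 202.
DWL is the triangle between Q = 34.8 and Q = 69.6: ½·(69.6 − 34.8)·(202 − 115) = 1513.8.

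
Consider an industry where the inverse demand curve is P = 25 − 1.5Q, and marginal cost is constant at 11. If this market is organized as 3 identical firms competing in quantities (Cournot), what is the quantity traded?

Cournot with 3 identical firms: the symmetric best-response condition is 25 − 6q = 11. Each firm produces q = 7/3, total output Q = 7, price P = 14.5.

Q = 7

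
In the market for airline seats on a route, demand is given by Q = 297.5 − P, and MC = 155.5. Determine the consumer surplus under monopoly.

CS = 2520.5

Inverting demand: P = 297.5 − Q.
A monopolist chooses Q where MR = MC. MR = 297.5 − 2Q; setting this equal to 155.5 gives Q = 71 and P = 226.5.
CS = ½·(297.5 − 226.5)·71 = 2520.5.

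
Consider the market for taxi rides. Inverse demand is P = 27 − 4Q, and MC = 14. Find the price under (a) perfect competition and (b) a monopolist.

Perfect competition: P = MC = 14, so 27 − 4Q = 14 and Q = 3.25.
Monopoly sets MR = MC: 27 − 8Q = 14 ⇒ Q = 1.625, P = 27 − 4·1.625 = 20.5.

Competition: P = 14; Monopoly: P = 20.5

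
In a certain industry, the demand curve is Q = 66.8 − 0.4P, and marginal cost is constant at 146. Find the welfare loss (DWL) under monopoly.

DWL = 22.05

Inverting demand: P = 167 − 2.5Q.
Perfect competition: P = MC = 146, so 167 − 2.5Q = 146 and Q = 8.4.
The monopolist equates marginal revenue to marginal cost: 167 − 5Q = 146, so Q = 4.2. From demand, P = 156.5.
DWL is the triangle between Q = 4.2 and Q = 8.4: ½·(8.4 − 4.2)·(156.5 − 146) = 22.05.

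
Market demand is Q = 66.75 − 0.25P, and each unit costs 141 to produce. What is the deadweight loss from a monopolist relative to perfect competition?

DWL = 496.125

Inverting demand: P = 267 − 4Q.
Under competition P = MC = 141, so Q = (267 − 141)/4 = 31.5.
A monopolist chooses Q where MR = MC. MR = 267 − 8Q; setting this equal to 141 gives Q = 15.75 and P = 204.
DWL is the triangle between Q = 15.75 and Q = 31.5: ½·(31.5 − 15.75)·(204 − 141) = 496.125.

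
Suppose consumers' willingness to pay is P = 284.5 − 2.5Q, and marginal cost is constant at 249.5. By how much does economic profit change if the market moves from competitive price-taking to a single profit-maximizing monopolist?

Economic profit rises by 122.5

Perfect competition: P = MC = 249.5, so 284.5 − 2.5Q = 249.5 and Q = 14.
Profit = (249.5 − 249.5)·14 = 0.
Monopoly sets MR = MC: 284.5 − 5Q = 249.5 ⇒ Q = 7, P = 284.5 − 2.5·7 = 267.
Profit = (267 − 249.5)·7 = 122.5.
Change in economic profit: 122.5 − 0 = 122.5.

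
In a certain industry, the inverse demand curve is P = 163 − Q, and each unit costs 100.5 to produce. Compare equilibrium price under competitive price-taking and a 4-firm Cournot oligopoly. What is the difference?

P rises by 12.5

Competitive firms price at marginal cost: P = 100.5, giving Q = 62.5.
In a 4-firm Cournot equilibrium, symmetry and the first-order condition give q = (163 − 100.5)/(5) = 12.5. So Q = 50 and P = 113.
Change in equilibrium price: 113 − 100.5 = 12.5.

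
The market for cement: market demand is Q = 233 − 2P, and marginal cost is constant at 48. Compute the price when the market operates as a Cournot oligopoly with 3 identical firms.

Inverting demand: P = 116.5 − 0.5Q.
In a 3-firm Cournot equilibrium, symmetry and the first-order condition give q = (116.5 − 48)/(2) = 34.25. So Q = 102.75 and P = 65.125.

P = 65.125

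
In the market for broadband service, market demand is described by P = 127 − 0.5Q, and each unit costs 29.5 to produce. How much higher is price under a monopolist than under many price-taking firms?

P rises by 48.75

Competitive firms price at marginal cost: P = 29.5, giving Q = 195.
A monopolist chooses Q where MR = MC. MR = 127 − Q; setting this equal to 29.5 gives Q = 97.5 and P = 78.25.
Change in price: 78.25 − 29.5 = 48.75.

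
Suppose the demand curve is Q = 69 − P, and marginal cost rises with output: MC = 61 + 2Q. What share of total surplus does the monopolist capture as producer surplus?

PS/TS = 0.8

Inverting demand: P = 69 − Q.
The monopolist equates marginal revenue to marginal cost: 69 − 2Q = 61 + 2Q, so Q = 2. From demand, P = 67.
CS = ½·(69 − 67)·2 = 2.
PS = P·Q − VC(Q) = 67·2 − (61·2 + ½·2·2²) = 8.
Share captured = PS/TS = 8/10 = 0.8.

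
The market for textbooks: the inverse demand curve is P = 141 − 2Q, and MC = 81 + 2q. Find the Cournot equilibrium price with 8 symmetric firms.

P = 93

With 8 symmetric Cournot firms, each firm's FOC gives 141 − 18q = 81 + 2q, so q = 3, Q = 8·3 = 24, and P = 93.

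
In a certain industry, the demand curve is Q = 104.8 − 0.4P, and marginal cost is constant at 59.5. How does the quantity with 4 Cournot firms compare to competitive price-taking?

Cournot: Q = 64.8; Competition: Q = 81

Inverting demand: P = 262 − 2.5Q.
In a 4-firm Cournot equilibrium, symmetry and the first-order condition give q = (262 − 59.5)/(12.5) = 16.2. So Q = 64.8 and P = 100.
Under competition P = MC = 59.5, so Q = (262 − 59.5)/2.5 = 81.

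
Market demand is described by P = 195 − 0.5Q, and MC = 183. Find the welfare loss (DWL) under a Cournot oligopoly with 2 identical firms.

Competitive firms price at marginal cost: P = 183, giving Q = 24.
In a 2-firm Cournot equilibrium, symmetry and the first-order condition give q = (195 − 183)/(1.5) = 8. So Q = 16 and P = 187.
DWL is the triangle between Q = 16 and Q = 24: ½·(24 − 16)·(187 − 183) = 16.

DWL = 16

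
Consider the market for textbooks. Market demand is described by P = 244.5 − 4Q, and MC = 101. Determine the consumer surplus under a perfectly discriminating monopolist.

CS = 0

Under first-degree price discrimination the firm charges each unit its demand price and produces up to where P = MC, i.e. Q = 35.875. Consumer surplus is zero; producer surplus equals total surplus.
CS = 0.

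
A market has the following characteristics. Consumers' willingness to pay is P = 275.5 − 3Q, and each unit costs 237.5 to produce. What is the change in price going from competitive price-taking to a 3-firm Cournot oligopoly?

Perfect competition: P = MC = 237.5, so 275.5 − 3Q = 237.5 and Q = 38/3.
Cournot with 3 identical firms: the symmetric best-response condition is 275.5 − 12q = 237.5. Each firm produces q = 19/6, total output Q = 9.5, price P = 247.
Change in price: 247 − 237.5 = 9.5.

Price rises by 9.5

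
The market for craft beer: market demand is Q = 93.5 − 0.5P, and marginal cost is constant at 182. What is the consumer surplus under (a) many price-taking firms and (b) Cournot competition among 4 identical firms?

Competition: CS = 6.25; Cournot: CS = 4

Inverting demand: P = 187 − 2Q.
Perfect competition: P = MC = 182, so 187 − 2Q = 182 and Q = 2.5.
CS = ½·(187 − 182)·2.5 = 6.25.
In a 4-firm Cournot equilibrium, symmetry and the first-order condition give q = (187 − 182)/(10) = 0.5. So Q = 2 and P = 183.
CS = ½·(187 − 183)·2 = 4.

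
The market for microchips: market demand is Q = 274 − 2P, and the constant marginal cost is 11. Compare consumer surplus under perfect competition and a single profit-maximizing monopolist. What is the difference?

CS falls by 11907

Inverting demand: P = 137 − 0.5Q.
Under competition P = MC = 11, so Q = (137 − 11)/0.5 = 252.
CS = ½·(137 − 11)·252 = 15876.
The monopolist equates marginal revenue to marginal cost: 137 − Q = 11, so Q = 126. From demand, P = 74.
CS = ½·(137 − 74)·126 = 3969.
Change in consumer surplus: 3969 − 15876 = −11907.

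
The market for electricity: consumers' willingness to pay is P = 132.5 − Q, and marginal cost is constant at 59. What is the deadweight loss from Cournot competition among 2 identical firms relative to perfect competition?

Under competition P = MC = 59, so Q = (132.5 − 59)/1 = 73.5.
In a 2-firm Cournot equilibrium, symmetry and the first-order condition give q = (132.5 − 59)/(3) = 24.5. So Q = 49 and P = 83.5.
DWL is the triangle between Q = 49 and Q = 73.5: ½·(73.5 − 49)·(83.5 − 59) = 300.125.

DWL = 300.125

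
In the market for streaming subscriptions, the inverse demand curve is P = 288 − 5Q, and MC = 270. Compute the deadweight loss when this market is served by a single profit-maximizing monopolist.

DWL = 8.1

Competitive firms price at marginal cost: P = 270, giving Q = 3.6.
Monopoly sets MR = MC: 288 − 10Q = 270 ⇒ Q = 1.8, P = 288 − 5·1.8 = 279.
DWL is the triangle between Q = 1.8 and Q = 3.6: ½·(3.6 − 1.8)·(279 − 270) = 8.1.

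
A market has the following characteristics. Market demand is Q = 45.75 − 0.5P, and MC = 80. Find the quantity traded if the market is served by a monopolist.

Q = 2.875

Inverting demand: P = 91.5 − 2Q.
A monopolist chooses Q where MR = MC. MR = 91.5 − 4Q; setting this equal to 80 gives Q = 2.875 and P = 85.75.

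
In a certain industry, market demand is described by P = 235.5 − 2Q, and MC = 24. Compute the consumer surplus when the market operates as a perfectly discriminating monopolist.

CS = 0

Under first-degree price discrimination the firm charges each unit its demand price and produces up to where P = MC, i.e. Q = 105.75. Consumer surplus is zero; producer surplus equals total surplus.
CS = 0.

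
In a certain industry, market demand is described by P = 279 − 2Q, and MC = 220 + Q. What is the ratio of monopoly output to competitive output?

The monopolist equates marginal revenue to marginal cost: 279 − 4Q = 220 + Q, so Q = 11.8. From demand, P = 255.4.
Under competition P = MC: 279 − 2Q = 220 + Q ⇒ Q = 59/3, P = 719/3.
Ratio Q_m/Q_c = 11.8/(59/3) = 0.6.

Q_m/Q_c = 0.6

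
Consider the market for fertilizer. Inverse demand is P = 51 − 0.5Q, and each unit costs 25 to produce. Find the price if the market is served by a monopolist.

Monopoly sets MR = MC: 51 − Q = 25 ⇒ Q = 26, P = 51 − 0.5·26 = 38.

P = 38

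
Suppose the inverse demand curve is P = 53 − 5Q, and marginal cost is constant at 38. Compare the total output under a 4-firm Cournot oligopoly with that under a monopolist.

With 4 symmetric Cournot firms, each firm's FOC gives 53 − 25q = 38, so q = 0.6, Q = 4·0.6 = 2.4, and P = 41.
Monopoly sets MR = MC: 53 − 10Q = 38 ⇒ Q = 1.5, P = 53 − 5·1.5 = 45.5.

Cournot: Q = 2.4; Monopoly: Q = 1.5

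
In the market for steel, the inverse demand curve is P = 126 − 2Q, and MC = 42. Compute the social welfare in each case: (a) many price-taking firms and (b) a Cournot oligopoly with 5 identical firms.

Competition: TS = 1764; Cournot: TS = 1715

Under competition P = MC = 42, so Q = (126 − 42)/2 = 42.
CS = ½·(126 − 42)·42 = 1764; PS = (42 − 42)·42 = 0; TS = 1764.
Cournot with 5 identical firms: the symmetric best-response condition is 126 − 12q = 42. Each firm produces q = 7, total output Q = 35, price P = 56.
CS = ½·(126 − 56)·35 = 1225; PS = (56 − 42)·35 = 490; TS = 1715.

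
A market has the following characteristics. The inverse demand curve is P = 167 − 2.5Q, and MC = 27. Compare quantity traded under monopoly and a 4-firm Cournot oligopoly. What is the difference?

Quantity traded rises by 16.8

A monopolist chooses Q where MR = MC. MR = 167 − 5Q; setting this equal to 27 gives Q = 28 and P = 97.
Cournot with 4 identical firms: the symmetric best-response condition is 167 − 12.5q = 27. Each firm produces q = 11.2, total output Q = 44.8, price P = 55.
Change in quantity traded: 44.8 − 28 = 16.8.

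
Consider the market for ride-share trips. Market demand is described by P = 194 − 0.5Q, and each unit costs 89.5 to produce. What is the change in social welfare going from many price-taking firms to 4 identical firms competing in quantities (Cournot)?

Under competition P = MC = 89.5, so Q = (194 − 89.5)/0.5 = 209.
CS = ½·(194 − 89.5)·209 = 10920.25; PS = (89.5 − 89.5)·209 = 0; TS = 10920.25.
With 4 symmetric Cournot firms, each firm's FOC gives 194 − 2.5q = 89.5, so q = 41.8, Q = 4·41.8 = 167.2, and P = 110.4.
CS = ½·(194 − 110.4)·167.2 = 6988.96; PS = (110.4 − 89.5)·167.2 = 3494.48; TS = 10483.44.
Change in social welfare: 10483.44 − 10920.25 = −436.81.

Social welfare falls by 436.81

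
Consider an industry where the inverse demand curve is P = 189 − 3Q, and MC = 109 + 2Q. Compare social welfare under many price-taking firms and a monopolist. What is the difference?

Under competition P = MC: 189 − 3Q = 109 + 2Q ⇒ Q = 16, P = 141.
CS = ½·(189 − 141)·16 = 384; PS = (141·16 − 109·16 − ½·2·16²) = 256; TS = 640.
A monopolist chooses Q where MR = MC. MR = 189 − 6Q; setting this equal to 109 + 2Q gives Q = 10 and P = 159.
CS = ½·(189 − 159)·10 = 150; PS = (159·10 − 109·10 − ½·2·10²) = 400; TS = 550.
Change in social welfare: 550 − 640 = −90.

TS falls by 90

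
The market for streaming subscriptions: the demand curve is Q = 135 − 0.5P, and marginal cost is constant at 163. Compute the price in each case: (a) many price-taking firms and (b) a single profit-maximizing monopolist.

Inverting demand: P = 270 − 2Q.
Perfect competition: P = MC = 163, so 270 − 2Q = 163 and Q = 53.5.
The monopolist equates marginal revenue to marginal cost: 270 − 4Q = 163, so Q = 26.75. From demand, P = 216.5.

Competition: P = 163; Monopoly: P = 216.5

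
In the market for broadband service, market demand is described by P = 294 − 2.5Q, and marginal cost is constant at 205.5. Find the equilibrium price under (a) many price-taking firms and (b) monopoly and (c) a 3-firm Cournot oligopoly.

Competition: P = 205.5; Monopoly: P = 249.75; Cournot: P = 227.625

Perfect competition: P = MC = 205.5, so 294 − 2.5Q = 205.5 and Q = 35.4.
A monopolist chooses Q where MR = MC. MR = 294 − 5Q; setting this equal to 205.5 gives Q = 17.7 and P = 249.75.
Cournot with 3 identical firms: the symmetric best-response condition is 294 − 10q = 205.5. Each firm produces q = 8.85, total output Q = 26.55, price P = 227.625.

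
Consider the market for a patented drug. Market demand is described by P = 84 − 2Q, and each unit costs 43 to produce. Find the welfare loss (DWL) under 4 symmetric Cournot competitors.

Under competition P = MC = 43, so Q = (84 − 43)/2 = 20.5.
Cournot with 4 identical firms: the symmetric best-response condition is 84 − 10q = 43. Each firm produces q = 4.1, total output Q = 16.4, price P = 51.2.
DWL is the triangle between Q = 16.4 and Q = 20.5: ½·(20.5 − 16.4)·(51.2 − 43) = 16.81.

DWL = 16.81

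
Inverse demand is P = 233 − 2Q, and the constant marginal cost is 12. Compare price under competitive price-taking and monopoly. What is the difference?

Perfect competition: P = MC = 12, so 233 − 2Q = 12 and Q = 110.5.
Monopoly sets MR = MC: 233 − 4Q = 12 ⇒ Q = 55.25, P = 233 − 2·55.25 = 122.5.
Change in price: 122.5 − 12 = 110.5.

Price rises by 110.5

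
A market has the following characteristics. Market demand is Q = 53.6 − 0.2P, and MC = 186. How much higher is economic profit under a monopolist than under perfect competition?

Economic profit rises by 336.2

Inverting demand: P = 268 − 5Q.
Competitive firms price at marginal cost: P = 186, giving Q = 16.4.
Profit = (186 − 186)·16.4 = 0.
The monopolist equates marginal revenue to marginal cost: 268 − 10Q = 186, so Q = 8.2. From demand, P = 227.
Profit = (227 − 186)·8.2 = 336.2.
Change in economic profit: 336.2 − 0 = 336.2.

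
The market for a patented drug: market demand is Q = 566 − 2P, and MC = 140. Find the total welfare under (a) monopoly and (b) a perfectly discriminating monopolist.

Inverting demand: P = 283 − 0.5Q.
A monopolist chooses Q where MR = MC. MR = 283 − Q; setting this equal to 140 gives Q = 143 and P = 211.5.
CS = ½·(283 − 211.5)·143 = 5112.25; PS = (211.5 − 140)·143 = 10224.5; TS = 15336.75.
Under first-degree price discrimination the firm charges each unit its demand price and produces up to where P = MC, i.e. Q = 286. Consumer surplus is zero; producer surplus equals total surplus.
TS = 20449 (equal to competitive TS).

Monopoly: TS = 15336.75; Perfect PD: TS = 20449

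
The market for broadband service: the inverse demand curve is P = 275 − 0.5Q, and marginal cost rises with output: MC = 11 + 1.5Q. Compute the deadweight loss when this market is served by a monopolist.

DWL = 696.96

Under competition P = MC: 275 − 0.5Q = 11 + 1.5Q ⇒ Q = 132, P = 209.
Monopoly sets MR = MC: 275 − Q = 11 + 1.5Q ⇒ Q = 105.6, P = 275 − 0.5·105.6 = 222.2.
CS = ½·(275 − 209)·132 = 4356; PS = (209·132 − 11·132 − ½·1.5·132²) = 13068; TS = 17424.
CS = ½·(275 − 222.2)·105.6 = 2787.84; PS = (222.2·105.6 − 11·105.6 − ½·1.5·105.6²) = 13939.2; TS = 16727.04.
DWL = 17424 − 16727.04 = 696.96.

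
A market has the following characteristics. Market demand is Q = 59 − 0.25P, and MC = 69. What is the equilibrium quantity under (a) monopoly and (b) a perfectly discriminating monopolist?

Monopoly: Q = 20.875; Perfect PD: Q = 41.75

Inverting demand: P = 236 − 4Q.
A monopolist chooses Q where MR = MC. MR = 236 − 8Q; setting this equal to 69 gives Q = 20.875 and P = 152.5.
Under first-degree price discrimination the firm charges each unit its demand price and produces up to where P = MC, i.e. Q = 41.75. Consumer surplus is zero; producer surplus equals total surplus.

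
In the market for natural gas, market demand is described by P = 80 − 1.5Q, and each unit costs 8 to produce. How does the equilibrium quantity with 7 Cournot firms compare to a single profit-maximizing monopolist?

Cournot: Q = 42; Monopoly: Q = 24

Cournot with 7 identical firms: the symmetric best-response condition is 80 − 12q = 8. Each firm produces q = 6, total output Q = 42, price P = 17.
Monopoly sets MR = MC: 80 − 3Q = 8 ⇒ Q = 24, P = 80 − 1.5·24 = 44.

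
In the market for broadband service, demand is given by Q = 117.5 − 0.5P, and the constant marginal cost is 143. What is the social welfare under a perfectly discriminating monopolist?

Inverting demand: P = 235 − 2Q.
With perfect price discrimination, output is the efficient level Q = 46 (where demand meets MC), but every buyer pays their willingness to pay: CS = 0 and PS = total surplus.
TS = 2116 (equal to competitive TS).

TS = 2116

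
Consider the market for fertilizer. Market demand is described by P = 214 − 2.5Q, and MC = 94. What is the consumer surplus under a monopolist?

Monopoly sets MR = MC: 214 − 5Q = 94 ⇒ Q = 24, P = 214 − 2.5·24 = 154.
CS = ½·(214 − 154)·24 = 720.

CS = 720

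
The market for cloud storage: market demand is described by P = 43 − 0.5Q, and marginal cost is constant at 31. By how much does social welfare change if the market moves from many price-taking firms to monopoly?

Social welfare falls by 36

Perfect competition: P = MC = 31, so 43 − 0.5Q = 31 and Q = 24.
CS = ½·(43 − 31)·24 = 144; PS = (31 − 31)·24 = 0; TS = 144.
A monopolist chooses Q where MR = MC. MR = 43 − Q; setting this equal to 31 gives Q = 12 and P = 37.
CS = ½·(43 − 37)·12 = 36; PS = (37 − 31)·12 = 72; TS = 108.
Change in social welfare: 108 − 144 = −36.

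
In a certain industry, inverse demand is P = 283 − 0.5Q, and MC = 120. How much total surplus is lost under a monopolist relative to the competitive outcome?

DWL = 6642.25

Under competition P = MC = 120, so Q = (283 − 120)/0.5 = 326.
Monopoly sets MR = MC: 283 − Q = 120 ⇒ Q = 163, P = 283 − 0.5·163 = 201.5.
DWL is the triangle between Q = 163 and Q = 326: ½·(326 − 163)·(201.5 − 120) = 6642.25.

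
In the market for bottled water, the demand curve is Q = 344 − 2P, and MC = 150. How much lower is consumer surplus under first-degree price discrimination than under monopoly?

Inverting demand: P = 172 − 0.5Q.
The monopolist equates marginal revenue to marginal cost: 172 − Q = 150, so Q = 22. From demand, P = 161.
CS = ½·(172 − 161)·22 = 121.
A perfectly discriminating monopolist sells every unit with P(Q) ≥ MC(Q), so output equals the competitive quantity Q = 44. Each buyer pays their reservation price, so CS = 0 and the firm captures all surplus.
CS = 0.
Change in consumer surplus: 0 − 121 = −121.

Consumer surplus falls by 121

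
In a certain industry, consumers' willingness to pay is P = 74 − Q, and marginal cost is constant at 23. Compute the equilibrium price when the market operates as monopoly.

P = 48.5

Monopoly sets MR = MC: 74 − 2Q = 23 ⇒ Q = 25.5, P = 74 − 25.5 = 48.5.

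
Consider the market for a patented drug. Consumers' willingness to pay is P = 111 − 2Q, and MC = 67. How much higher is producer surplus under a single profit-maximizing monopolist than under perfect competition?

Competitive firms price at marginal cost: P = 67, giving Q = 22.
PS = (67 − 67)·22 = 0.
Monopoly sets MR = MC: 111 − 4Q = 67 ⇒ Q = 11, P = 111 − 2·11 = 89.
PS = (89 − 67)·11 = 242.
Change in producer surplus: 242 − 0 = 242.

PS rises by 242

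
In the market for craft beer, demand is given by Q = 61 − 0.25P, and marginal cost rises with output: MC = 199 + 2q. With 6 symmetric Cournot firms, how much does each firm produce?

q_i = 1.5

Inverting demand: P = 244 − 4Q.
With 6 symmetric Cournot firms, each firm's FOC gives 244 − 28q = 199 + 2q, so q = 1.5, Q = 6·1.5 = 9, and P = 208.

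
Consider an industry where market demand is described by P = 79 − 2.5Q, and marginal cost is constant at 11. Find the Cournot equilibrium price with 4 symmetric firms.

In a 4-firm Cournot equilibrium, symmetry and the first-order condition give q = (79 − 11)/(12.5) = 5.44. So Q = 21.76 and P = 24.6.

P = 24.6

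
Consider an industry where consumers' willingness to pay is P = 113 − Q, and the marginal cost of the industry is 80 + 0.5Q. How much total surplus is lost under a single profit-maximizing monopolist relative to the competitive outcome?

DWL = 58.08

Competitive equilibrium sets price equal to marginal cost: 113 − Q = 80 + 0.5Q, so Q = 22 and P = 91.
A monopolist chooses Q where MR = MC. MR = 113 − 2Q; setting this equal to 80 + 0.5Q gives Q = 13.2 and P = 99.8.
CS = ½·(113 − 91)·22 = 242; PS = (91·22 − 80·22 − ½·0.5·22²) = 121; TS = 363.
CS = ½·(113 − 99.8)·13.2 = 87.12; PS = (99.8·13.2 − 80·13.2 − ½·0.5·13.2²) = 217.8; TS = 304.92.
DWL = 363 − 304.92 = 58.08.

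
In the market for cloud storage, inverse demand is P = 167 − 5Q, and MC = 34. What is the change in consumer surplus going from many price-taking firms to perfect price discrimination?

Consumer surplus falls by 1768.9

Competitive firms price at marginal cost: P = 34, giving Q = 26.6.
CS = ½·(167 − 34)·26.6 = 1768.9.
A perfectly discriminating monopolist sells every unit with P(Q) ≥ MC(Q), so output equals the competitive quantity Q = 26.6. Each buyer pays their reservation price, so CS = 0 and the firm captures all surplus.
CS = 0.
Change in consumer surplus: 0 − 1768.9 = −1768.9.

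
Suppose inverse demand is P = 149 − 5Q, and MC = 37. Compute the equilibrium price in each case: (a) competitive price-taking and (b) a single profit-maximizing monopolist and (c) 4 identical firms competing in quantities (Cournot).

Competition: P = 37; Monopoly: P = 93; Cournot: P = 59.4

Under competition P = MC = 37, so Q = (149 − 37)/5 = 22.4.
Monopoly sets MR = MC: 149 − 10Q = 37 ⇒ Q = 11.2, P = 149 − 5·11.2 = 93.
With 4 symmetric Cournot firms, each firm's FOC gives 149 − 25q = 37, so q = 4.48, Q = 4·4.48 = 17.92, and P = 59.4.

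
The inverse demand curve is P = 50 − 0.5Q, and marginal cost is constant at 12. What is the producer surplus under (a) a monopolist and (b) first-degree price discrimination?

The monopolist equates marginal revenue to marginal cost: 50 − Q = 12, so Q = 38. From demand, P = 31.
PS = (31 − 12)·38 = 722.
With perfect price discrimination, output is the efficient level Q = 76 (where demand meets MC), but every buyer pays their willingness to pay: CS = 0 and PS = total surplus.
PS = ½·(50 − 12)·76 = 1444.

Monopoly: PS = 722; Perfect PD: PS = 1444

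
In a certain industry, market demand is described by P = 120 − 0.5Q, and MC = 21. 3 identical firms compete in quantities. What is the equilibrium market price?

In a 3-firm Cournot equilibrium, symmetry and the first-order condition give q = (120 − 21)/(2) = 49.5. So Q = 148.5 and P = 45.75.

P = 45.75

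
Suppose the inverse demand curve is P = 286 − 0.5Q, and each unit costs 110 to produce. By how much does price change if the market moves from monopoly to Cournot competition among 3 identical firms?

P falls by 44

The monopolist equates marginal revenue to marginal cost: 286 − Q = 110, so Q = 176. From demand, P = 198.
Cournot with 3 identical firms: the symmetric best-response condition is 286 − 2q = 110. Each firm produces q = 88, total output Q = 264, price P = 154.
Change in price: 154 − 198 = −44.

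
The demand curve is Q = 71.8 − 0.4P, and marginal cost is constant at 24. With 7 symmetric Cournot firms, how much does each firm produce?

Inverting demand: P = 179.5 − 2.5Q.
Cournot with 7 identical firms: the symmetric best-response condition is 179.5 − 20q = 24. Each firm produces q = 7.775, total output Q = 54.425, price P = 695/16.

q_i = 7.775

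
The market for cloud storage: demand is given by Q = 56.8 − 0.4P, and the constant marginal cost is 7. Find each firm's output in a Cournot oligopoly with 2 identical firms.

q_i = 18

Inverting demand: P = 142 − 2.5Q.
In a 2-firm Cournot equilibrium, symmetry and the first-order condition give q = (142 − 7)/(7.5) = 18. So Q = 36 and P = 52.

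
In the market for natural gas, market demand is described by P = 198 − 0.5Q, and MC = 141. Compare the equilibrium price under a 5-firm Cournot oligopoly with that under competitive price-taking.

With 5 symmetric Cournot firms, each firm's FOC gives 198 − 3q = 141, so q = 19, Q = 5·19 = 95, and P = 150.5.
Under competition P = MC = 141, so Q = (198 − 141)/0.5 = 114.

Cournot: P = 150.5; Competition: P = 141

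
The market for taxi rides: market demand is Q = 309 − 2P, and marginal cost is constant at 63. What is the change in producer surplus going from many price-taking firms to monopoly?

PS rises by 4186.125

Inverting demand: P = 154.5 − 0.5Q.
Perfect competition: P = MC = 63, so 154.5 − 0.5Q = 63 and Q = 183.
PS = (63 − 63)·183 = 0.
Monopoly sets MR = MC: 154.5 − Q = 63 ⇒ Q = 91.5, P = 154.5 − 0.5·91.5 = 108.75.
PS = (108.75 − 63)·91.5 = 4186.125.
Change in producer surplus: 4186.125 − 0 = 4186.125.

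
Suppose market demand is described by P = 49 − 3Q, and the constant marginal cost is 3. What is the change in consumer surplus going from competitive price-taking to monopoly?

Perfect competition: P = MC = 3, so 49 − 3Q = 3 and Q = 46/3.
CS = ½·(49 − 3)·46/3 = 1058/3.
Monopoly sets MR = MC: 49 − 6Q = 3 ⇒ Q = 23/3, P = 49 − 3·23/3 = 26.
CS = ½·(49 − 26)·23/3 = 529/6.
Change in consumer surplus: 529/6 − 1058/3 = −264.5.

CS falls by 264.5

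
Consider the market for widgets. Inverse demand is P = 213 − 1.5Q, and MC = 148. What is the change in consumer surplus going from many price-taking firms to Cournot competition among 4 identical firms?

Under competition P = MC = 148, so Q = (213 − 148)/1.5 = 130/3.
CS = ½·(213 − 148)·130/3 = 4225/3.
Cournot with 4 identical firms: the symmetric best-response condition is 213 − 7.5q = 148. Each firm produces q = 26/3, total output Q = 104/3, price P = 161.
CS = ½·(213 − 161)·104/3 = 2704/3.
Change in consumer surplus: 2704/3 − 4225/3 = −507.

CS falls by 507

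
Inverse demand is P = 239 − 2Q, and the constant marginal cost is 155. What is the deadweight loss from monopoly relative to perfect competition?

Under competition P = MC = 155, so Q = (239 − 155)/2 = 42.
The monopolist equates marginal revenue to marginal cost: 239 − 4Q = 155, so Q = 21. From demand, P = 197.
DWL is the triangle between Q = 21 and Q = 42: ½·(42 − 21)·(197 − 155) = 441.

DWL = 441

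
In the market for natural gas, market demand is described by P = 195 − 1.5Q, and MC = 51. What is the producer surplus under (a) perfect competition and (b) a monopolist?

Competition: PS = 0; Monopoly: PS = 3456

Under competition P = MC = 51, so Q = (195 − 51)/1.5 = 96.
PS = (51 − 51)·96 = 0.
A monopolist chooses Q where MR = MC. MR = 195 − 3Q; setting this equal to 51 gives Q = 48 and P = 123.
PS = (123 − 51)·48 = 3456.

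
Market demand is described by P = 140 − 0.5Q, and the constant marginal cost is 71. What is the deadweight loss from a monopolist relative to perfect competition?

DWL = 1190.25

Competitive firms price at marginal cost: P = 71, giving Q = 138.
The monopolist equates marginal revenue to marginal cost: 140 − Q = 71, so Q = 69. From demand, P = 105.5.
DWL is the triangle between Q = 69 and Q = 138: ½·(138 − 69)·(105.5 − 71) = 1190.25.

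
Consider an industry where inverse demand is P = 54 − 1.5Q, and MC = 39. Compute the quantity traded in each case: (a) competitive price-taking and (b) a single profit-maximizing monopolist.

Competition: Q = 10; Monopoly: Q = 5

Competitive firms price at marginal cost: P = 39, giving Q = 10.
The monopolist equates marginal revenue to marginal cost: 54 − 3Q = 39, so Q = 5. From demand, P = 46.5.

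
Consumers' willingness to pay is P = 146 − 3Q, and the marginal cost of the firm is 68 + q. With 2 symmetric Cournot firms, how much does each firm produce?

Cournot with 2 identical firms: the symmetric best-response condition is 146 − 9q = 68 + q. Each firm produces q = 7.8, total output Q = 15.6, price P = 99.2.

q_i = 7.8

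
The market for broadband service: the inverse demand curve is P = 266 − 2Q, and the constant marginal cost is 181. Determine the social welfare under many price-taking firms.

Perfect competition: P = MC = 181, so 266 − 2Q = 181 and Q = 42.5.
CS = ½·(266 − 181)·42.5 = 1806.25; PS = (181 − 181)·42.5 = 0; TS = 1806.25.

TS = 1806.25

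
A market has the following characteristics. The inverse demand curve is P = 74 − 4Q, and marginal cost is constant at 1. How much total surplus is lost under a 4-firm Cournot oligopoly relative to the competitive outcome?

Competitive firms price at marginal cost: P = 1, giving Q = 18.25.
In a 4-firm Cournot equilibrium, symmetry and the first-order condition give q = (74 − 1)/(20) = 3.65. So Q = 14.6 and P = 15.6.
DWL is the triangle between Q = 14.6 and Q = 18.25: ½·(18.25 − 14.6)·(15.6 − 1) = 26.645.

DWL = 26.645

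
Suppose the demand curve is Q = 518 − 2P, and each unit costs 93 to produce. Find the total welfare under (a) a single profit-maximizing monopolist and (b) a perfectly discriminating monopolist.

Monopoly: TS = 20667; Perfect PD: TS = 27556

Inverting demand: P = 259 − 0.5Q.
A monopolist chooses Q where MR = MC. MR = 259 − Q; setting this equal to 93 gives Q = 166 and P = 176.
CS = ½·(259 − 176)·166 = 6889; PS = (176 − 93)·166 = 13778; TS = 20667.
Under first-degree price discrimination the firm charges each unit its demand price and produces up to where P = MC, i.e. Q = 332. Consumer surplus is zero; producer surplus equals total surplus.
TS = 27556 (equal to competitive TS).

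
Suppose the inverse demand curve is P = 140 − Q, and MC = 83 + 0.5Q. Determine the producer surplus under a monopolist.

Monopoly sets MR = MC: 140 − 2Q = 83 + 0.5Q ⇒ Q = 22.8, P = 140 − 22.8 = 117.2.
PS = P·Q − VC(Q) = 117.2·22.8 − (83·22.8 + ½·0.5·22.8²) = 649.8.

PS = 649.8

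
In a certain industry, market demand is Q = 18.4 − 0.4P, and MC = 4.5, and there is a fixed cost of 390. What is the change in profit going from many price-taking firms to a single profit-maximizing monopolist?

Inverting demand: P = 46 − 2.5Q.
Under competition P = MC = 4.5, so Q = (46 − 4.5)/2.5 = 16.6.
Profit = (4.5 − 4.5)·16.6 − 390 = −390.
A monopolist chooses Q where MR = MC. MR = 46 − 5Q; setting this equal to 4.5 gives Q = 8.3 and P = 25.25.
Profit = (25.25 − 4.5)·8.3 − 390 = −217.775.
Change in profit: −217.775 − −390 = 172.225.

Profit rises by 172.225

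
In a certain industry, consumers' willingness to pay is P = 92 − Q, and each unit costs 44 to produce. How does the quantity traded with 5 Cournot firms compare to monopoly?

Cournot: Q = 40; Monopoly: Q = 24

Cournot with 5 identical firms: the symmetric best-response condition is 92 − 6q = 44. Each firm produces q = 8, total output Q = 40, price P = 52.
Monopoly sets MR = MC: 92 − 2Q = 44 ⇒ Q = 24, P = 92 − 24 = 68.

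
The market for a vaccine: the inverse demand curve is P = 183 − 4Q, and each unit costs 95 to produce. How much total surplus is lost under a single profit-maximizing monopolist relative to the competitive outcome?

Under competition P = MC = 95, so Q = (183 − 95)/4 = 22.
A monopolist chooses Q where MR = MC. MR = 183 − 8Q; setting this equal to 95 gives Q = 11 and P = 139.
DWL is the triangle between Q = 11 and Q = 22: ½·(22 − 11)·(139 − 95) = 242.

DWL = 242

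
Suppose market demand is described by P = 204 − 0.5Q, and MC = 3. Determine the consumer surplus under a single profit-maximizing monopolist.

A monopolist chooses Q where MR = MC. MR = 204 − Q; setting this equal to 3 gives Q = 201 and P = 103.5.
CS = ½·(204 − 103.5)·201 = 10100.25.

CS = 10100.25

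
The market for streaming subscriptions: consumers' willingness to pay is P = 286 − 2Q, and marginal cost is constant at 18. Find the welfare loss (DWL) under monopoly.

DWL = 4489

Competitive firms price at marginal cost: P = 18, giving Q = 134.
A monopolist chooses Q where MR = MC. MR = 286 − 4Q; setting this equal to 18 gives Q = 67 and P = 152.
DWL is the triangle between Q = 67 and Q = 134: ½·(134 − 67)·(152 − 18) = 4489.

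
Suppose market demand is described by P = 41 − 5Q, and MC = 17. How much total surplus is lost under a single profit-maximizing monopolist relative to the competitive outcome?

DWL = 14.4

Under competition P = MC = 17, so Q = (41 − 17)/5 = 4.8.
Monopoly sets MR = MC: 41 − 10Q = 17 ⇒ Q = 2.4, P = 41 − 5·2.4 = 29.
DWL is the triangle between Q = 2.4 and Q = 4.8: ½·(4.8 − 2.4)·(29 − 17) = 14.4.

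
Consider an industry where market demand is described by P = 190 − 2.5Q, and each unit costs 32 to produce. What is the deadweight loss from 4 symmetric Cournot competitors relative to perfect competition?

DWL = 199.712

Perfect competition: P = MC = 32, so 190 − 2.5Q = 32 and Q = 63.2.
Cournot with 4 identical firms: the symmetric best-response condition is 190 − 12.5q = 32. Each firm produces q = 12.64, total output Q = 50.56, price P = 63.6.
DWL is the triangle between Q = 50.56 and Q = 63.2: ½·(63.2 − 50.56)·(63.6 − 32) = 199.712.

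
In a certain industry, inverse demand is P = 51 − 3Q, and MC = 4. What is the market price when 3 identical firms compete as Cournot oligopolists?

With 3 symmetric Cournot firms, each firm's FOC gives 51 − 12q = 4, so q = 47/12, Q = 3·47/12 = 11.75, and P = 15.75.

P = 15.75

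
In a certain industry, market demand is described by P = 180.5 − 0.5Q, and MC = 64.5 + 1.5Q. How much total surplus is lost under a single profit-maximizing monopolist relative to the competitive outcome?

DWL = 134.56

Under competition P = MC: 180.5 − 0.5Q = 64.5 + 1.5Q ⇒ Q = 58, P = 151.5.
Monopoly sets MR = MC: 180.5 − Q = 64.5 + 1.5Q ⇒ Q = 46.4, P = 180.5 − 0.5·46.4 = 157.3.
CS = ½·(180.5 − 151.5)·58 = 841; PS = (151.5·58 − 64.5·58 − ½·1.5·58²) = 2523; TS = 3364.
CS = ½·(180.5 − 157.3)·46.4 = 538.24; PS = (157.3·46.4 − 64.5·46.4 − ½·1.5·46.4²) = 2691.2; TS = 3229.44.
DWL = 3364 − 3229.44 = 134.56.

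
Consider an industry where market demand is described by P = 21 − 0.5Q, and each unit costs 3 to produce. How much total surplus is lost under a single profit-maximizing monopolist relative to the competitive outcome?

Competitive firms price at marginal cost: P = 3, giving Q = 36.
A monopolist chooses Q where MR = MC. MR = 21 − Q; setting this equal to 3 gives Q = 18 and P = 12.
DWL is the triangle between Q = 18 and Q = 36: ½·(36 − 18)·(12 − 3) = 81.

DWL = 81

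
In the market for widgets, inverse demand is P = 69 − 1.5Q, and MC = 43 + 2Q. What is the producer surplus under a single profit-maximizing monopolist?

PS = 67.6

A monopolist chooses Q where MR = MC. MR = 69 − 3Q; setting this equal to 43 + 2Q gives Q = 5.2 and P = 61.2.
PS = P·Q − VC(Q) = 61.2·5.2 − (43·5.2 + ½·2·5.2²) = 67.6.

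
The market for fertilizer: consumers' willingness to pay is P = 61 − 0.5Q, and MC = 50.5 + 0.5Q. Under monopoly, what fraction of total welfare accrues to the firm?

Monopoly sets MR = MC: 61 − Q = 50.5 + 0.5Q ⇒ Q = 7, P = 61 − 0.5·7 = 57.5.
CS = ½·(61 − 57.5)·7 = 12.25.
PS = P·Q − VC(Q) = 57.5·7 − (50.5·7 + ½·0.5·7²) = 36.75.
Share captured = PS/TS = 36.75/49 = 0.75.

PS/TS = 0.75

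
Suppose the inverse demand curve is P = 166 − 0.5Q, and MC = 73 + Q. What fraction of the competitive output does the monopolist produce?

A monopolist chooses Q where MR = MC. MR = 166 − Q; setting this equal to 73 + Q gives Q = 46.5 and P = 142.75.
Under competition P = MC: 166 − 0.5Q = 73 + Q ⇒ Q = 62, P = 135.
Ratio Q_m/Q_c = 46.5/62 = 0.75.

Q_m/Q_c = 0.75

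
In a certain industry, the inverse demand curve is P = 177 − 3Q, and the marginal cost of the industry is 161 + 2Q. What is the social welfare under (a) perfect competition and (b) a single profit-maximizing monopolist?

Under competition P = MC: 177 − 3Q = 161 + 2Q ⇒ Q = 3.2, P = 167.4.
CS = ½·(177 − 167.4)·3.2 = 15.36; PS = (167.4·3.2 − 161·3.2 − ½·2·3.2²) = 10.24; TS = 25.6.
The monopolist equates marginal revenue to marginal cost: 177 − 6Q = 161 + 2Q, so Q = 2. From demand, P = 171.
CS = ½·(177 − 171)·2 = 6; PS = (171·2 − 161·2 − ½·2·2²) = 16; TS = 22.

Competition: TS = 25.6; Monopoly: TS = 22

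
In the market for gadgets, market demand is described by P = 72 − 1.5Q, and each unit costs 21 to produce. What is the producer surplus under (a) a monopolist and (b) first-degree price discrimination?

Monopoly: PS = 433.5; Perfect PD: PS = 867

A monopolist chooses Q where MR = MC. MR = 72 − 3Q; setting this equal to 21 gives Q = 17 and P = 46.5.
PS = (46.5 − 21)·17 = 433.5.
With perfect price discrimination, output is the efficient level Q = 34 (where demand meets MC), but every buyer pays their willingness to pay: CS = 0 and PS = total surplus.
PS = ½·(72 − 21)·34 = 867.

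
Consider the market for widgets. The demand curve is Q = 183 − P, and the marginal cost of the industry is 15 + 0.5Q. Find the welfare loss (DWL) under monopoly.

DWL = 1505.28

Inverting demand: P = 183 − Q.
Competitive equilibrium sets price equal to marginal cost: 183 − Q = 15 + 0.5Q, so Q = 112 and P = 71.
A monopolist chooses Q where MR = MC. MR = 183 − 2Q; setting this equal to 15 + 0.5Q gives Q = 67.2 and P = 115.8.
CS = ½·(183 − 71)·112 = 6272; PS = (71·112 − 15·112 − ½·0.5·112²) = 3136; TS = 9408.
CS = ½·(183 − 115.8)·67.2 = 2257.92; PS = (115.8·67.2 − 15·67.2 − ½·0.5·67.2²) = 5644.8; TS = 7902.72.
DWL = 9408 − 7902.72 = 1505.28.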